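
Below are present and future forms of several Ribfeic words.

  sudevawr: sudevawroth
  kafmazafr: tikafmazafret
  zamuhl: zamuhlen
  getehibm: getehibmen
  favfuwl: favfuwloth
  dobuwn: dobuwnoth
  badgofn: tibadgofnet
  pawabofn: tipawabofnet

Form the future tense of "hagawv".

dobuwn and pawabofn both end in -n yet inflect differently (dobuwnoth, tipawabofnet), so the final letter is not what conditions the rule; the second-to-last letter is.
"hagawv" has second-to-last letter 'w'. The stems whose second-to-last letter is 'w' (sudevawr → sudevawroth, dobuwn → dobuwnoth, favfuwl → favfuwloth) add -oth.
The other patterns: stems whose second-to-last letter is 'f' add ti- … -et around the stem; stems whose second-to-last letter is 'b' or 'h' add -en.
So hagawv → hagawvoth.

hagawvoth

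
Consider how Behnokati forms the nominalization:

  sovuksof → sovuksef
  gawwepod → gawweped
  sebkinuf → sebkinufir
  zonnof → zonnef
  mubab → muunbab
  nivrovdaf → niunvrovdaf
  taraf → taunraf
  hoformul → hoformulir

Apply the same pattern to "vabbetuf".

vabbetufir

sovuksof and nivrovdaf both end in -f yet inflect differently (sovuksef, niunvrovdaf), so the final letter is not what conditions the rule; the last vowel is.
"vabbetuf" has last vowel 'u'. The stems whose last vowel is 'u' (sebkinuf → sebkinufir, hoformul → hoformulir) add -ir.
The other patterns: stems whose last vowel is 'o' change the last vowel to 'e'; stems whose last vowel is 'a' insert -un- after the first vowel.
So vabbetuf → vabbetufir.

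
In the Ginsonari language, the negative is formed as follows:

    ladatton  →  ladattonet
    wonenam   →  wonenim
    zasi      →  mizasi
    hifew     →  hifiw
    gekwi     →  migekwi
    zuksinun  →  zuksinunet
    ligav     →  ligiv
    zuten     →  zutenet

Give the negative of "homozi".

zuten and hifew both have last vowel 'e' yet inflect differently (zutenet, hifiw), so the last vowel is not what conditions the rule; the final letter is.
"homozi" ends in -i. The stems ending in -i (gekwi → migekwi, zasi → mizasi) add the prefix mi-.
The other patterns: stems ending in -n add -et; stems ending in -m, -v or -w change the last vowel to 'i'.
So homozi → mihomozi.

mihomozi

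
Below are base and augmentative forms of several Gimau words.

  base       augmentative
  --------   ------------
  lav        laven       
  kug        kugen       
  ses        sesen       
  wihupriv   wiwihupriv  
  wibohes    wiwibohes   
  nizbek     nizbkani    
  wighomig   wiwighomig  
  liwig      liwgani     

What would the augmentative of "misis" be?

"misis" has 2 vowels. The stems with 2 vowels (nizbek → nizbkani, liwig → liwgani) delete the last vowel and add -ani.
The other patterns: stems with 1 vowel add -en; stems with 3 vowels repeat the first consonant+vowel as a prefix.
So misis → missani.

missani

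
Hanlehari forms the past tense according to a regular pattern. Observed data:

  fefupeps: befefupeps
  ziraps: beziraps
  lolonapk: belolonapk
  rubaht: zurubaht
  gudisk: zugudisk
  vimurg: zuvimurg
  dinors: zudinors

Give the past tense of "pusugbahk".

lolonapk and gudisk both end in -k yet inflect differently (belolonapk, zugudisk), so the final letter is not what conditions the rule; the second-to-last letter is.
"pusugbahk" has second-to-last letter 'h'. The one such stem in the data (rubaht → zurubaht) adds the prefix zu-, so the same rule applies.
So pusugbahk → zupusugbahk.

zupusugbahk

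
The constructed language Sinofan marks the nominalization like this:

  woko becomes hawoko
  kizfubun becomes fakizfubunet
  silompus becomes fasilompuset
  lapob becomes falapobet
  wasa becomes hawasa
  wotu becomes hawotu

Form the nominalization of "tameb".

fatamebet

"tameb" ends in a consonant. The stems ending in a consonant (kizfubun → fakizfubunet, silompus → fasilompuset, lapob → falapobet) add fa- … -et around the stem.
So tameb → fatamebet.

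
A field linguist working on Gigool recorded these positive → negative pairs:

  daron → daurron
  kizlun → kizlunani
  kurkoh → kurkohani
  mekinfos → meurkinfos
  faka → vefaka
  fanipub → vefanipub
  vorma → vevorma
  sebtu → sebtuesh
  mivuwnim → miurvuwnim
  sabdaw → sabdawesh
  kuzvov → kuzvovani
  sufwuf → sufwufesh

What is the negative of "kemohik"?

kemohikani

kizlun and daron both end in -n yet inflect differently (kizlunani, daurron), so the final letter is not what conditions the rule; the first letter is.
"kemohik" begins with k-. The stems beginning with k- (kurkoh → kurkohani, kuzvov → kuzvovani, kizlun → kizlunani) add -ani.
The other patterns: stems beginning with s- add -esh; stems beginning with d- or m- insert -ur- after the first vowel; stems beginning with f- or v- add the prefix ve-.
So kemohik → kemohikani.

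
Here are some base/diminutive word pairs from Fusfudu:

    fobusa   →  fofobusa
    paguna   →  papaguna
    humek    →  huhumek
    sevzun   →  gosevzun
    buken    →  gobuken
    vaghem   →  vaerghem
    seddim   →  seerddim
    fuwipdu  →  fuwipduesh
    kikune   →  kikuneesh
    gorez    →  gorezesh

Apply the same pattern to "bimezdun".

humek and buken both have last vowel 'e' yet inflect differently (huhumek, gobuken), so the last vowel is not what conditions the rule; the final letter is.
"bimezdun" ends in -n. The stems ending in -n (sevzun → gosevzun, buken → gobuken) add the prefix go-.
The other patterns: stems ending in -a or -k repeat the first consonant+vowel as a prefix; stems ending in -m insert -er- after the first vowel; stems ending in -e, -u or -z add -esh.
So bimezdun → gobimezdun.

gobimezdun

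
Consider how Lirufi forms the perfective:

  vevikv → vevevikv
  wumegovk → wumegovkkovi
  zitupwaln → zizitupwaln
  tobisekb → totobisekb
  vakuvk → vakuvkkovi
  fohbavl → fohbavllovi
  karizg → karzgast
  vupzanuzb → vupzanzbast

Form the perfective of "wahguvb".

wahguvbbovi

vupzanuzb and tobisekb both end in -b yet inflect differently (vupzanzbast, totobisekb), so the final letter is not what conditions the rule; the second-to-last letter is.
"wahguvb" has second-to-last letter 'v'. The stems whose second-to-last letter is 'v' (fohbavl → fohbavllovi, vakuvk → vakuvkkovi, wumegovk → wumegovkkovi) double the final consonant and add -ovi.
The other patterns: stems whose second-to-last letter is 'z' delete the last vowel and add -ast; stems whose second-to-last letter is 'k' or 'l' repeat the first consonant+vowel as a prefix.
So wahguvb → wahguvbbovi.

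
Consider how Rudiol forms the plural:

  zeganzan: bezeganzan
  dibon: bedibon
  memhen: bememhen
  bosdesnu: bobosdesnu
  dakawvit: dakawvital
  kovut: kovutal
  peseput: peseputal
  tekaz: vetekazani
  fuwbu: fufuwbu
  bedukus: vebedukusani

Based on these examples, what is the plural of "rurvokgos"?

peseput and bosdesnu both have last vowel 'u' yet inflect differently (peseputal, bobosdesnu), so the last vowel is not what conditions the rule; the final letter is.
"rurvokgos" ends in -s. The one such stem in the data (bedukus → vebedukusani) adds ve- … -ani around the stem, so the same rule applies.
So rurvokgos → verurvokgosani.

verurvokgosani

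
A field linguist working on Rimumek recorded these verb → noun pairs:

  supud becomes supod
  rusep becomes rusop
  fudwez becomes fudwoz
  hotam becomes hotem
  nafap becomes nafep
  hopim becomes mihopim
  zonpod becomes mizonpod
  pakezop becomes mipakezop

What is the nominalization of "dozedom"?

midozedom

rusep and nafap both end in -p yet inflect differently (rusop, nafep), so the final letter is not what conditions the rule; the last vowel is.
"dozedom" has last vowel 'o'. The stems whose last vowel is 'o' (zonpod → mizonpod, pakezop → mipakezop) add the prefix mi-.
So dozedom → midozedom.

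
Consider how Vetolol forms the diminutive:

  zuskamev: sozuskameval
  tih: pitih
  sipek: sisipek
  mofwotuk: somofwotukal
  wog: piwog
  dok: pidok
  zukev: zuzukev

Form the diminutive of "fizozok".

dok and sipek both end in -k yet inflect differently (pidok, sisipek), so the final letter is not what conditions the rule; the number of vowels is.
"fizozok" has 3 vowels. The stems with 3 vowels (mofwotuk → somofwotukal, zuskamev → sozuskameval) add so- … -al around the stem.
So fizozok → sofizozokal.

sofizozokal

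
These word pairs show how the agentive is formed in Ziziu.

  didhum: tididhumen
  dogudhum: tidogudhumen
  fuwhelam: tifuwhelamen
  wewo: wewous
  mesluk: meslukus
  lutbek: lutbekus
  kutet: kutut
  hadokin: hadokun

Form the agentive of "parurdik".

"parurdik" ends in -k. The stems ending in -k (mesluk → meslukus, lutbek → lutbekus) add -us.
The other patterns: stems ending in -m add ti- … -en around the stem; stems ending in -n or -t change the last vowel to 'u'.
So parurdik → parurdikus.

parurdikus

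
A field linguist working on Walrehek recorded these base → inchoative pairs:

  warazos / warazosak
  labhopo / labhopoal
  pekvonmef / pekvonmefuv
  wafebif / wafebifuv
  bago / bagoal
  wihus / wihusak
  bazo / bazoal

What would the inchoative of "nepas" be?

nepasak

warazos and bago both have last vowel 'o' yet inflect differently (warazosak, bagoal), so the last vowel is not what conditions the rule; the final letter is.
"nepas" ends in -s. The stems ending in -s (wihus → wihusak, warazos → warazosak) add -ak.
So nepas → nepasak.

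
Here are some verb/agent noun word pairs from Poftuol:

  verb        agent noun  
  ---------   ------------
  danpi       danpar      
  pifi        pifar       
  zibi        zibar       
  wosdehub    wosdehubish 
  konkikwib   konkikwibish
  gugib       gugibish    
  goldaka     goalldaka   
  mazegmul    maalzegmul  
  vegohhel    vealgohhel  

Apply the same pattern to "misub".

misubish

danpi and konkikwib both have last vowel 'i' yet inflect differently (danpar, konkikwibish), so the last vowel is not what conditions the rule; the final letter is.
"misub" ends in -b. The stems ending in -b (wosdehub → wosdehubish, konkikwib → konkikwibish, gugib → gugibish) add -ish.
The other patterns: stems ending in -i drop the final letter and add -ar; stems ending in -a or -l insert -al- after the first vowel.
So misub → misubish.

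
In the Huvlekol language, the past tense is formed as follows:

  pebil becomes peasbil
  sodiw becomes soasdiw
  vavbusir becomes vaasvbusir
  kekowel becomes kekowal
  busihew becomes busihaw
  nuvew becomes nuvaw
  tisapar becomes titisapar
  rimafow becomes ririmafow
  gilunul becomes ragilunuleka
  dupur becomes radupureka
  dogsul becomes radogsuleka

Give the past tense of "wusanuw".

"wusanuw" has last vowel 'u'. The stems whose last vowel is 'u' (gilunul → ragilunuleka, dupur → radupureka, dogsul → radogsuleka) add ra- … -eka around the stem.
So wusanuw → rawusanuweka.

rawusanuweka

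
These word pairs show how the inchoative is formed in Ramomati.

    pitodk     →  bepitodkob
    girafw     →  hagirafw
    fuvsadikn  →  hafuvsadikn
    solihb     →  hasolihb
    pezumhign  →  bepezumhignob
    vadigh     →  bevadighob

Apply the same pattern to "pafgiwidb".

"pafgiwidb" has second-to-last letter 'd'. The one such stem in the data (pitodk → bepitodkob) adds be- … -ob around the stem, so the same rule applies.
The other pattern: stems whose second-to-last letter is 'f', 'h' or 'k' add the prefix ha-.
So pafgiwidb → bepafgiwidbob.

bepafgiwidbob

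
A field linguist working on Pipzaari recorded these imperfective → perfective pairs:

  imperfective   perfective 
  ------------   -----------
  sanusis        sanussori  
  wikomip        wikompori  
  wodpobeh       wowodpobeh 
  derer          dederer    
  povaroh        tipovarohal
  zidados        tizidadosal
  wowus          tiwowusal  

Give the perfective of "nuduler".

wodpobeh and povaroh both end in -h yet inflect differently (wowodpobeh, tipovarohal), so the final letter is not what conditions the rule; the last vowel is.
"nuduler" has last vowel 'e'. The stems whose last vowel is 'e' (wodpobeh → wowodpobeh, derer → dederer) repeat the first consonant+vowel as a prefix.
So nuduler → nunuduler.

nunuduler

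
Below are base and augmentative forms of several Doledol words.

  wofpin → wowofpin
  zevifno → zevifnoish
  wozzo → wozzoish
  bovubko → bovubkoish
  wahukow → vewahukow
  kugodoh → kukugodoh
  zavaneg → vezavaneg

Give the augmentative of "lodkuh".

lolodkuh

kugodoh and wozzo both have last vowel 'o' yet inflect differently (kukugodoh, wozzoish), so the last vowel is not what conditions the rule; the final letter is.
"lodkuh" ends in -h. The one such stem in the data (kugodoh → kukugodoh) repeats the first consonant+vowel as a prefix (as does wofpin), so the same rule applies.
The other patterns: stems ending in -o add -ish; stems ending in -g or -w add the prefix ve-.
So lodkuh → lolodkuh.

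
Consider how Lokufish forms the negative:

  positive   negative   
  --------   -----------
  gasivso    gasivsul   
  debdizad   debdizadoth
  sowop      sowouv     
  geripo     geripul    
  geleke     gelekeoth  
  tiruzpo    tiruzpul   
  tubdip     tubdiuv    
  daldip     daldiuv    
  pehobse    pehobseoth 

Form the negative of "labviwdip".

"labviwdip" ends in -p. The stems ending in -p (daldip → daldiuv, tubdip → tubdiuv, sowop → sowouv) drop the final letter and add -uv.
The other patterns: stems ending in -o drop the final letter and add -ul; stems ending in -d or -e add -oth.
So labviwdip → labviwdiuv.

labviwdiuv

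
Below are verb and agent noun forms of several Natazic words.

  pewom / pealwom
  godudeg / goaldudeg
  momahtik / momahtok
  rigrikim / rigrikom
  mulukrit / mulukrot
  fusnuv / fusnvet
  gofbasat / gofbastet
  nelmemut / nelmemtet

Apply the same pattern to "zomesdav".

pewom and rigrikim both end in -m yet inflect differently (pealwom, rigrikom), so the final letter is not what conditions the rule; the last vowel is.
"zomesdav" has last vowel 'a'. The one such stem in the data (gofbasat → gofbastet) deletes the last vowel and adds -et (as do fusnuv, nelmemut), so the same rule applies.
The other patterns: stems whose last vowel is 'e' or 'o' insert -al- after the first vowel; stems whose last vowel is 'i' change the last vowel to 'o'.
So zomesdav → zomesdvet.

zomesdvet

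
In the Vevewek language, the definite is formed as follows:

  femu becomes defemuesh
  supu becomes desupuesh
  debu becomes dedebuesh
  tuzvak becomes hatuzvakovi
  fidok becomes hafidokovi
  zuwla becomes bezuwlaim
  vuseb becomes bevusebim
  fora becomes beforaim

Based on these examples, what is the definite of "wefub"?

tuzvak and zuwla both have last vowel 'a' yet inflect differently (hatuzvakovi, bezuwlaim), so the last vowel is not what conditions the rule; the final letter is.
"wefub" ends in -b. The one such stem in the data (vuseb → bevusebim) adds be- … -im around the stem, so the same rule applies.
So wefub → bewefubim.

bewefubim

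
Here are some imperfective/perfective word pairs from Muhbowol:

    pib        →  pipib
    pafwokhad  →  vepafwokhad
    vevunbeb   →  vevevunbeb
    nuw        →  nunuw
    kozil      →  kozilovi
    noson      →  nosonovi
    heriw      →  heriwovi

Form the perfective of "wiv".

wiwiv

nuw and heriw both end in -w yet inflect differently (nunuw, heriwovi), so the final letter is not what conditions the rule; the number of vowels is.
"wiv" has 1 vowel. The stems with 1 vowel (nuw → nunuw, pib → pipib) repeat the first consonant+vowel as a prefix.
The other patterns: stems with 2 vowels add -ovi; stems with 3 vowels add the prefix ve-.
So wiv → wiwiv.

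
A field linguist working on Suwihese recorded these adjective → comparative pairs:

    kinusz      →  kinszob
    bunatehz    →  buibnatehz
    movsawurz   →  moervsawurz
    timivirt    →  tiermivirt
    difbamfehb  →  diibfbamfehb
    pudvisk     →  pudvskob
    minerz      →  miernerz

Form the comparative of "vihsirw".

vierhsirw

minerz and kinusz both end in -z yet inflect differently (miernerz, kinszob), so the final letter is not what conditions the rule; the second-to-last letter is.
"vihsirw" has second-to-last letter 'r'. The stems whose second-to-last letter is 'r' (minerz → miernerz, movsawurz → moervsawurz, timivirt → tiermivirt) insert -er- after the first vowel.
The other patterns: stems whose second-to-last letter is 's' delete the last vowel and add -ob; stems whose second-to-last letter is 'h' insert -ib- after the first vowel.
So vihsirw → vierhsirw.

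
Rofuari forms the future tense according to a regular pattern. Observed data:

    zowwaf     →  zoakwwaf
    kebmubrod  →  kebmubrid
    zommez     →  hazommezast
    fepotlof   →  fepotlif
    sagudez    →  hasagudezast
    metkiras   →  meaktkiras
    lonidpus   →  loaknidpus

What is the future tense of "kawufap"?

kaakwufap

"kawufap" has last vowel 'a'. The stems whose last vowel is 'a' (metkiras → meaktkiras, zowwaf → zoakwwaf) insert -ak- after the first vowel.
So kawufap → kaakwufap.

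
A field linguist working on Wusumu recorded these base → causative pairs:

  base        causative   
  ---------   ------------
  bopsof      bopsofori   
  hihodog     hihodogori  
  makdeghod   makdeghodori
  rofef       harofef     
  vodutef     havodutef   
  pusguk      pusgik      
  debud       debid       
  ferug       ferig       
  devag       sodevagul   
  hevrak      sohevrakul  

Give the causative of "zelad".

sozeladul

bopsof and rofef both end in -f yet inflect differently (bopsofori, harofef), so the final letter is not what conditions the rule; the last vowel is.
"zelad" has last vowel 'a'. The stems whose last vowel is 'a' (devag → sodevagul, hevrak → sohevrakul) add so- … -ul around the stem.
So zelad → sozeladul.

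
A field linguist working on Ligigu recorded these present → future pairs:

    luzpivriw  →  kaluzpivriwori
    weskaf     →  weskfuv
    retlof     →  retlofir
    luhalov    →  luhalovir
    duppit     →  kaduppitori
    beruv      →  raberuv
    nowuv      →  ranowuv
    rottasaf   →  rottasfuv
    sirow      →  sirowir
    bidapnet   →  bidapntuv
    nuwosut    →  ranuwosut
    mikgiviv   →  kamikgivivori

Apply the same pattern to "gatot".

gatotir

beruv and luhalov both end in -v yet inflect differently (raberuv, luhalovir), so the final letter is not what conditions the rule; the last vowel is.
"gatot" has last vowel 'o'. The stems whose last vowel is 'o' (sirow → sirowir, luhalov → luhalovir, retlof → retlofir) add -ir.
The other patterns: stems whose last vowel is 'u' add the prefix ra-; stems whose last vowel is 'i' add ka- … -ori around the stem; stems whose last vowel is 'a' or 'e' delete the last vowel and add -uv.
So gatot → gatotir.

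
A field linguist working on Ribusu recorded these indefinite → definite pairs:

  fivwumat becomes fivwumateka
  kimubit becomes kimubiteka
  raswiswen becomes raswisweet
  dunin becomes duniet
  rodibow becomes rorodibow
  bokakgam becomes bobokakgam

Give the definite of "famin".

famiet

kimubit and dunin both have last vowel 'i' yet inflect differently (kimubiteka, duniet), so the last vowel is not what conditions the rule; the final letter is.
"famin" ends in -n. The stems ending in -n (raswiswen → raswisweet, dunin → duniet) drop the final letter and add -et.
The other patterns: stems ending in -t add -eka; stems ending in -m or -w repeat the first consonant+vowel as a prefix.
So famin → famiet.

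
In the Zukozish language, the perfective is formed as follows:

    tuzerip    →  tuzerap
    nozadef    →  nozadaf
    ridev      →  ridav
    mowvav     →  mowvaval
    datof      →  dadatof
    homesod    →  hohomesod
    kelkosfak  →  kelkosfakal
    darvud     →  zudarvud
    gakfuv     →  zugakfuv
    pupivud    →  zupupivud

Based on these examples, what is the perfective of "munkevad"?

ridev and mowvav both end in -v yet inflect differently (ridav, mowvaval), so the final letter is not what conditions the rule; the last vowel is.
"munkevad" has last vowel 'a'. The stems whose last vowel is 'a' (kelkosfak → kelkosfakal, mowvav → mowvaval) add -al.
The other patterns: stems whose last vowel is 'e' or 'i' change the last vowel to 'a'; stems whose last vowel is 'o' repeat the first consonant+vowel as a prefix; stems whose last vowel is 'u' add the prefix zu-.
So munkevad → munkevadal.

munkevadal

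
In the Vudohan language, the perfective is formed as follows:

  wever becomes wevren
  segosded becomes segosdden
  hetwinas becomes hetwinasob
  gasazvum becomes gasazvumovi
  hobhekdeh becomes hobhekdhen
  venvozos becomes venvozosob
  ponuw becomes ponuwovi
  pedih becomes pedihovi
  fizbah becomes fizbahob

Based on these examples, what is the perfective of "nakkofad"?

"nakkofad" has last vowel 'a'. The stems whose last vowel is 'a' (fizbah → fizbahob, hetwinas → hetwinasob) add -ob.
So nakkofad → nakkofadob.

nakkofadob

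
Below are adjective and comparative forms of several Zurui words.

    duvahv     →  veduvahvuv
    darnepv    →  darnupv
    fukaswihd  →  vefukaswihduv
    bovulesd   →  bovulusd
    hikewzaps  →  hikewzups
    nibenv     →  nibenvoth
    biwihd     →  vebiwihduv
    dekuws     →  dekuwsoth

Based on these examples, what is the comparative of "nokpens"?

nokpensoth

"nokpens" has second-to-last letter 'n'. The one such stem in the data (nibenv → nibenvoth) adds -oth, so the same rule applies.
The other patterns: stems whose second-to-last letter is 'h' add ve- … -uv around the stem; stems whose second-to-last letter is 'p' or 's' change the last vowel to 'u'.
So nokpens → nokpensoth.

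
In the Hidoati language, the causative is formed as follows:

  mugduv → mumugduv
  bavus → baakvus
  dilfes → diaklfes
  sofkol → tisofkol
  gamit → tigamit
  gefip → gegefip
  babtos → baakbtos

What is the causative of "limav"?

lilimav

"limav" ends in -v. The one such stem in the data (mugduv → mumugduv) repeats the first consonant+vowel as a prefix (as does gefip), so the same rule applies.
So limav → lilimav.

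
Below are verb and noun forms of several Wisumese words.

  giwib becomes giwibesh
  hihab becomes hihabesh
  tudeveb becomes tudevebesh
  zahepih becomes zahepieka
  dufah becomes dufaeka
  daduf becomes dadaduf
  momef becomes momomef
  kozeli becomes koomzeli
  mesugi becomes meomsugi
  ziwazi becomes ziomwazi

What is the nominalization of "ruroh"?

ruroeka

giwib and zahepih both have last vowel 'i' yet inflect differently (giwibesh, zahepieka), so the last vowel is not what conditions the rule; the final letter is.
"ruroh" ends in -h. The stems ending in -h (zahepih → zahepieka, dufah → dufaeka) drop the final letter and add -eka.
The other patterns: stems ending in -b add -esh; stems ending in -f repeat the first consonant+vowel as a prefix; stems ending in -i insert -om- after the first vowel.
So ruroh → ruroeka.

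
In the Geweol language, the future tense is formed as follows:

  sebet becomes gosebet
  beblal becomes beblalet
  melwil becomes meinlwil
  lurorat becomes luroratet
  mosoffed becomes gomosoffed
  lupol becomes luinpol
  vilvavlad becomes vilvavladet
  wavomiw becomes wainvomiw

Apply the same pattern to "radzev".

sebet and lurorat both end in -t yet inflect differently (gosebet, luroratet), so the final letter is not what conditions the rule; the last vowel is.
"radzev" has last vowel 'e'. The stems whose last vowel is 'e' (sebet → gosebet, mosoffed → gomosoffed) add the prefix go-.
The other patterns: stems whose last vowel is 'a' add -et; stems whose last vowel is 'i' or 'o' insert -in- after the first vowel.
So radzev → goradzev.

goradzev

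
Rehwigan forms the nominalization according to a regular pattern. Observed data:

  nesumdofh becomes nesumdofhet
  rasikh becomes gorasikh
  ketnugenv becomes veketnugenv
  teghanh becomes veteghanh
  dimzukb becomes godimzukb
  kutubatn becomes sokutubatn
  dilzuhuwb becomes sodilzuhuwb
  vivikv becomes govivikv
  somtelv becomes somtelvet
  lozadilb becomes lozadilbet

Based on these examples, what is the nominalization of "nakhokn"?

nesumdofh and rasikh both end in -h yet inflect differently (nesumdofhet, gorasikh), so the final letter is not what conditions the rule; the second-to-last letter is.
"nakhokn" has second-to-last letter 'k'. The stems whose second-to-last letter is 'k' (rasikh → gorasikh, vivikv → govivikv, dimzukb → godimzukb) add the prefix go-.
So nakhokn → gonakhokn.

gonakhokn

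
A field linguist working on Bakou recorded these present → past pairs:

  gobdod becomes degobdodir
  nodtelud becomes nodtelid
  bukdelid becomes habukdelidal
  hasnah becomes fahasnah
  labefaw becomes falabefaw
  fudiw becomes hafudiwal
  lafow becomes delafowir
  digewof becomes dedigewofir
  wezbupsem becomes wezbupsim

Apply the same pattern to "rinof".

derinofir

lafow and labefaw both end in -w yet inflect differently (delafowir, falabefaw), so the final letter is not what conditions the rule; the last vowel is.
"rinof" has last vowel 'o'. The stems whose last vowel is 'o' (lafow → delafowir, gobdod → degobdodir, digewof → dedigewofir) add de- … -ir around the stem.
So rinof → derinofir.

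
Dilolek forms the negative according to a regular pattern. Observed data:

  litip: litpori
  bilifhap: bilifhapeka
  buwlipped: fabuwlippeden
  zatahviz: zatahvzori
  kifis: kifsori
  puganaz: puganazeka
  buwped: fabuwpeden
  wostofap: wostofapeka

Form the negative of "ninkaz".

litip and bilifhap both end in -p yet inflect differently (litpori, bilifhapeka), so the final letter is not what conditions the rule; the last vowel is.
"ninkaz" has last vowel 'a'. The stems whose last vowel is 'a' (bilifhap → bilifhapeka, puganaz → puganazeka, wostofap → wostofapeka) add -eka.
The other patterns: stems whose last vowel is 'e' add fa- … -en around the stem; stems whose last vowel is 'i' delete the last vowel and add -ori.
So ninkaz → ninkazeka.

ninkazeka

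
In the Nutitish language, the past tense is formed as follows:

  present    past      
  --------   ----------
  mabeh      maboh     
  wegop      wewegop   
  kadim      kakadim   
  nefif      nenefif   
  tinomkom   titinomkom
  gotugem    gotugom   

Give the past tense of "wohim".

"wohim" has last vowel 'i'. The stems whose last vowel is 'i' (nefif → nenefif, kadim → kakadim) repeat the first consonant+vowel as a prefix.
So wohim → wowohim.

wowohim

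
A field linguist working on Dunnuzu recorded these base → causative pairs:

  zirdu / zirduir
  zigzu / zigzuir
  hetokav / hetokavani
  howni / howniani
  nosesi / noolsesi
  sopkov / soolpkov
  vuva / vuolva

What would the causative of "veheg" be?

"veheg" begins with v-. The one such stem in the data (vuva → vuolva) inserts -ol- after the first vowel (as do nosesi, sopkov), so the same rule applies.
So veheg → veolheg.

veolheg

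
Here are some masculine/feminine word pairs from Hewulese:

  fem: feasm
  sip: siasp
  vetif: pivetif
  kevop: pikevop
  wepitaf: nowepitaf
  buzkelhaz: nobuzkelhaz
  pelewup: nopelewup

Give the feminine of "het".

heast

sip and kevop both end in -p yet inflect differently (siasp, pikevop), so the final letter is not what conditions the rule; the number of vowels is.
"het" has 1 vowel. The stems with 1 vowel (fem → feasm, sip → siasp) insert -as- after the first vowel.
The other patterns: stems with 2 vowels add the prefix pi-; stems with 3 vowels add the prefix no-.
So het → heast.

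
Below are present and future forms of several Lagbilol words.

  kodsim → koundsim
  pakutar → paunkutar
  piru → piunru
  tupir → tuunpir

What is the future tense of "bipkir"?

Every pair shown (kodsim → koundsim, pakutar → paunkutar, piru → piunru, …) follows the same rule: insert -un- after the first vowel.
So bipkir → biunpkir.

biunpkir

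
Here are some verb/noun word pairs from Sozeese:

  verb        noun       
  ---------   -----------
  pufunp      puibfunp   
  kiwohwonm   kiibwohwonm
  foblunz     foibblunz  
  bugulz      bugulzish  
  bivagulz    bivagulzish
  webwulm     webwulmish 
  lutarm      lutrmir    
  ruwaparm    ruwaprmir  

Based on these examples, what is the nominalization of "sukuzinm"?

foblunz and bugulz both end in -z yet inflect differently (foibblunz, bugulzish), so the final letter is not what conditions the rule; the second-to-last letter is.
"sukuzinm" has second-to-last letter 'n'. The stems whose second-to-last letter is 'n' (pufunp → puibfunp, kiwohwonm → kiibwohwonm, foblunz → foibblunz) insert -ib- after the first vowel.
So sukuzinm → suibkuzinm.

suibkuzinm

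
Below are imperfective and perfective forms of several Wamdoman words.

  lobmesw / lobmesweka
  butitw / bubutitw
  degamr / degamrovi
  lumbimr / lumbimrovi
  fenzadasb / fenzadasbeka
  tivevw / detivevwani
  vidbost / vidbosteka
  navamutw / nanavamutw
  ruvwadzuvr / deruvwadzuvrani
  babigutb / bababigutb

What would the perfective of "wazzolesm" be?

wazzolesmeka

tivevw and lobmesw both end in -w yet inflect differently (detivevwani, lobmesweka), so the final letter is not what conditions the rule; the second-to-last letter is.
"wazzolesm" has second-to-last letter 's'. The stems whose second-to-last letter is 's' (vidbost → vidbosteka, fenzadasb → fenzadasbeka, lobmesw → lobmesweka) add -eka.
The other patterns: stems whose second-to-last letter is 'v' add de- … -ani around the stem; stems whose second-to-last letter is 't' repeat the first consonant+vowel as a prefix; stems whose second-to-last letter is 'm' add -ovi.
So wazzolesm → wazzolesmeka.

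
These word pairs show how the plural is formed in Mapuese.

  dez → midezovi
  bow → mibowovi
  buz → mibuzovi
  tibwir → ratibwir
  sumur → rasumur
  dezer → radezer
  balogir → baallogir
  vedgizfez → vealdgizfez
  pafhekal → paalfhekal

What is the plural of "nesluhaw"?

"nesluhaw" has 3 vowels. The stems with 3 vowels (balogir → baallogir, vedgizfez → vealdgizfez, pafhekal → paalfhekal) insert -al- after the first vowel.
The other patterns: stems with 1 vowel add mi- … -ovi around the stem; stems with 2 vowels add the prefix ra-.
So nesluhaw → nealsluhaw.

nealsluhaw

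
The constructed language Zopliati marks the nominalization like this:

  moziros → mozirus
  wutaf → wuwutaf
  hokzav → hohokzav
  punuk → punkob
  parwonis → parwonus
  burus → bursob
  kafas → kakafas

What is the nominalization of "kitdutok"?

burus and kafas both end in -s yet inflect differently (bursob, kakafas), so the final letter is not what conditions the rule; the last vowel is.
"kitdutok" has last vowel 'o'. The one such stem in the data (moziros → mozirus) changes the last vowel to 'u' (as does parwonis), so the same rule applies.
The other patterns: stems whose last vowel is 'u' delete the last vowel and add -ob; stems whose last vowel is 'a' repeat the first consonant+vowel as a prefix.
So kitdutok → kitdutuk.

kitdutuk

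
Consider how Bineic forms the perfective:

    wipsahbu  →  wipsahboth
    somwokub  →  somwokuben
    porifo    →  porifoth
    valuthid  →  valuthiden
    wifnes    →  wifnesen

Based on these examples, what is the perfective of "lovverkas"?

"lovverkas" ends in a consonant. The stems ending in a consonant (wifnes → wifnesen, somwokub → somwokuben, valuthid → valuthiden) add -en.
So lovverkas → lovverkasen.

lovverkasen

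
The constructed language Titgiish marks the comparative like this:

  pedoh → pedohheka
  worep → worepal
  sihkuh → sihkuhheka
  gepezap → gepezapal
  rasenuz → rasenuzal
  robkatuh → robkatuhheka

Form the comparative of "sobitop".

sobitopal

"sobitop" ends in -p. The stems ending in -p (worep → worepal, gepezap → gepezapal) add -al.
The other pattern: stems ending in -h double the final consonant and add -eka.
So sobitop → sobitopal.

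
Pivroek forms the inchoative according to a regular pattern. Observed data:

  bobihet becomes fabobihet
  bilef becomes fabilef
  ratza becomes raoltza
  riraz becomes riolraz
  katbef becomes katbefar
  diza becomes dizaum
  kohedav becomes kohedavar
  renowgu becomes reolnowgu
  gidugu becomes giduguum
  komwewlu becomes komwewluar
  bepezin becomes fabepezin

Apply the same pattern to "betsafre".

bilef and katbef both end in -f yet inflect differently (fabilef, katbefar), so the final letter is not what conditions the rule; the first letter is.
"betsafre" begins with b-. The stems beginning with b- (bilef → fabilef, bobihet → fabobihet, bepezin → fabepezin) add the prefix fa-.
So betsafre → fabetsafre.

fabetsafre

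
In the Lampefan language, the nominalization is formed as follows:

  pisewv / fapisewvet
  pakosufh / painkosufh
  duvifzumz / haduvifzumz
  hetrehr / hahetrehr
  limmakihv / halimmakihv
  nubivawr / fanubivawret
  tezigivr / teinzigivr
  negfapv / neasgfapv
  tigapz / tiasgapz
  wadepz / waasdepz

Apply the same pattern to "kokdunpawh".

hetrehr and nubivawr both end in -r yet inflect differently (hahetrehr, fanubivawret), so the final letter is not what conditions the rule; the second-to-last letter is.
"kokdunpawh" has second-to-last letter 'w'. The stems whose second-to-last letter is 'w' (nubivawr → fanubivawret, pisewv → fapisewvet) add fa- … -et around the stem.
So kokdunpawh → fakokdunpawhet.

fakokdunpawhet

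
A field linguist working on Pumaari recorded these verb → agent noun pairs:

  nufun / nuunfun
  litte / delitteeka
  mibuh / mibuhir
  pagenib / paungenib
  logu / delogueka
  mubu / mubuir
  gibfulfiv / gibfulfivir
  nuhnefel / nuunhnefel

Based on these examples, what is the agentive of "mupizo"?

mupizoir

"mupizo" begins with m-. The stems beginning with m- (mubu → mubuir, mibuh → mibuhir) add -ir.
So mupizo → mupizoir.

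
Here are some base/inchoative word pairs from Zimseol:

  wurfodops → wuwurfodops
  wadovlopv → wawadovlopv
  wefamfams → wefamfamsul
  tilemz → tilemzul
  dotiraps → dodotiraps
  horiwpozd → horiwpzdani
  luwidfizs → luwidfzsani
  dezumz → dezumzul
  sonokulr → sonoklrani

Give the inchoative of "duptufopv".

duduptufopv

dotiraps and wefamfams both end in -s yet inflect differently (dodotiraps, wefamfamsul), so the final letter is not what conditions the rule; the second-to-last letter is.
"duptufopv" has second-to-last letter 'p'. The stems whose second-to-last letter is 'p' (wadovlopv → wawadovlopv, dotiraps → dodotiraps, wurfodops → wuwurfodops) repeat the first consonant+vowel as a prefix.
The other patterns: stems whose second-to-last letter is 'm' add -ul; stems whose second-to-last letter is 'l' or 'z' delete the last vowel and add -ani.
So duptufopv → duduptufopv.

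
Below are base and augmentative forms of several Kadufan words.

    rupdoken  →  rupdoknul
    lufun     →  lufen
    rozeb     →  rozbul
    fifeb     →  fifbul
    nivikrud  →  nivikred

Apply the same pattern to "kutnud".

kutned

"kutnud" has last vowel 'u'. The stems whose last vowel is 'u' (nivikrud → nivikred, lufun → lufen) change the last vowel to 'e'.
So kutnud → kutned.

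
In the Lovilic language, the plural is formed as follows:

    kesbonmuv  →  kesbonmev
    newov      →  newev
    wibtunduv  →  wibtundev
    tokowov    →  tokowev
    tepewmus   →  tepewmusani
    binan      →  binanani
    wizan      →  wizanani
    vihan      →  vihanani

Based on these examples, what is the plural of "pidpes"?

"pidpes" ends in -s. The one such stem in the data (tepewmus → tepewmusani) adds -ani, so the same rule applies.
The other pattern: stems ending in -v change the last vowel to 'e'.
So pidpes → pidpesani.

pidpesani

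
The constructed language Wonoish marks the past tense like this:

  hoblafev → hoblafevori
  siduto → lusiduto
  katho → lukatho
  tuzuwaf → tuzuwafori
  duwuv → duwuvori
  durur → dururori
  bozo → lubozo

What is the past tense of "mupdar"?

mupdarori

"mupdar" ends in a consonant. The stems ending in a consonant (duwuv → duwuvori, durur → dururori, hoblafev → hoblafevori) add -ori.
The other pattern: stems ending in a vowel add the prefix lu-.
So mupdar → mupdarori.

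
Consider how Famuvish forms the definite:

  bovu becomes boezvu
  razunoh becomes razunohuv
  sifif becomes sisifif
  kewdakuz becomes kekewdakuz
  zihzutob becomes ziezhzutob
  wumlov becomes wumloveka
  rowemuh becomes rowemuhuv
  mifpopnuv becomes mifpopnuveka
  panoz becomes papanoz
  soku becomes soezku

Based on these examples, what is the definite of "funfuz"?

razunoh and zihzutob both have last vowel 'o' yet inflect differently (razunohuv, ziezhzutob), so the last vowel is not what conditions the rule; the final letter is.
"funfuz" ends in -z. The stems ending in -z (kewdakuz → kekewdakuz, panoz → papanoz) repeat the first consonant+vowel as a prefix.
So funfuz → fufunfuz.

fufunfuz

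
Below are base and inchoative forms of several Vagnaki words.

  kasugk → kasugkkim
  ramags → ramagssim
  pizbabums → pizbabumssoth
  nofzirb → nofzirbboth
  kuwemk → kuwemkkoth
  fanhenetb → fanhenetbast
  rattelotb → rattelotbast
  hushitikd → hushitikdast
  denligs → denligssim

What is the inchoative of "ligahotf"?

ligahotfast

"ligahotf" has second-to-last letter 't'. The stems whose second-to-last letter is 't' (rattelotb → rattelotbast, fanhenetb → fanhenetbast) add -ast.
The other patterns: stems whose second-to-last letter is 'm' or 'r' double the final consonant and add -oth; stems whose second-to-last letter is 'g' double the final consonant and add -im.
So ligahotf → ligahotfast.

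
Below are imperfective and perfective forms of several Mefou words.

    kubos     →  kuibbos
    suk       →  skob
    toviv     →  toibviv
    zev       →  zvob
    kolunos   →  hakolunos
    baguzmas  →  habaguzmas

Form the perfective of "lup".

lpob

"lup" has 1 vowel. The stems with 1 vowel (zev → zvob, suk → skob) delete the last vowel and add -ob.
So lup → lpob.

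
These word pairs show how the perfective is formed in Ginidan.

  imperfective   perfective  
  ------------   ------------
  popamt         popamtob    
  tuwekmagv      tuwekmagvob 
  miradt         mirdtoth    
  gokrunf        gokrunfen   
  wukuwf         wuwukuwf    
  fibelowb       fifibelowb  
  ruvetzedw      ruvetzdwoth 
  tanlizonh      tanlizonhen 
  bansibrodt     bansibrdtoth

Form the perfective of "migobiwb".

gokrunf and wukuwf both end in -f yet inflect differently (gokrunfen, wuwukuwf), so the final letter is not what conditions the rule; the second-to-last letter is.
"migobiwb" has second-to-last letter 'w'. The stems whose second-to-last letter is 'w' (fibelowb → fifibelowb, wukuwf → wuwukuwf) repeat the first consonant+vowel as a prefix.
The other patterns: stems whose second-to-last letter is 'n' add -en; stems whose second-to-last letter is 'd' delete the last vowel and add -oth; stems whose second-to-last letter is 'g' or 'm' add -ob.
So migobiwb → mimigobiwb.

mimigobiwb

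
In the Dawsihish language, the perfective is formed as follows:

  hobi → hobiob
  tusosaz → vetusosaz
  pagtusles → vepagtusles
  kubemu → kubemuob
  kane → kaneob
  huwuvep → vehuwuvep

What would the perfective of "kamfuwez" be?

kane and huwuvep both have last vowel 'e' yet inflect differently (kaneob, vehuwuvep), so the last vowel is not what conditions the rule; whether the stem ends in a vowel or a consonant is.
"kamfuwez" ends in a consonant. The stems ending in a consonant (huwuvep → vehuwuvep, tusosaz → vetusosaz, pagtusles → vepagtusles) add the prefix ve-.
The other pattern: stems ending in a vowel add -ob.
So kamfuwez → vekamfuwez.

vekamfuwez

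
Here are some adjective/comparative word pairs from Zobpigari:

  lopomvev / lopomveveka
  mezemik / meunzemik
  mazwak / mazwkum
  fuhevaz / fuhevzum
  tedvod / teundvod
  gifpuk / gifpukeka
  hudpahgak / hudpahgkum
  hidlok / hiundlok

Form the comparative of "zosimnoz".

zounsimnoz

hidlok and gifpuk both end in -k yet inflect differently (hiundlok, gifpukeka), so the final letter is not what conditions the rule; the last vowel is.
"zosimnoz" has last vowel 'o'. The stems whose last vowel is 'o' (tedvod → teundvod, hidlok → hiundlok) insert -un- after the first vowel.
So zosimnoz → zounsimnoz.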